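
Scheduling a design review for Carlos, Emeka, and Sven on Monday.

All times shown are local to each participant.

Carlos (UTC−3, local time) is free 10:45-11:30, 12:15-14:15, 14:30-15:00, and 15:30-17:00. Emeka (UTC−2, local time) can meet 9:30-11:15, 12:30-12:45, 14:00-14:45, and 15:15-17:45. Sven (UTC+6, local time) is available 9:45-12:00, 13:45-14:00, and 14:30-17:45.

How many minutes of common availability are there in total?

Carlos → UTC: 13:45–14:30, 15:15–17:15, 17:30–18:00, 18:30–20:00.
Emeka → UTC: 11:30–13:15, 14:30–14:45, 16:00–16:45, 17:15–19:45.
Sven → UTC: 03:45–06:00, 07:45–08:00, 08:30–11:45.
Carlos ∩ Emeka: 16:00–16:45, 17:30–18:00, 18:30–19:45.
Carlos ∩ Emeka ∩ Sven: (none).
Total common minutes: 0.

0 minutes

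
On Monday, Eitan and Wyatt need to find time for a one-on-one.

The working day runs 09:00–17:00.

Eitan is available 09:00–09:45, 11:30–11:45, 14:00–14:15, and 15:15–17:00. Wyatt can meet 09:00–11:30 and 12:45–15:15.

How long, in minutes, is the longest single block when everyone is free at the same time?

Eitan ∩ Wyatt: 09:00–09:45, 14:00–14:15.
Common window lengths: 45, 15 min; longest is 45.

45 minutes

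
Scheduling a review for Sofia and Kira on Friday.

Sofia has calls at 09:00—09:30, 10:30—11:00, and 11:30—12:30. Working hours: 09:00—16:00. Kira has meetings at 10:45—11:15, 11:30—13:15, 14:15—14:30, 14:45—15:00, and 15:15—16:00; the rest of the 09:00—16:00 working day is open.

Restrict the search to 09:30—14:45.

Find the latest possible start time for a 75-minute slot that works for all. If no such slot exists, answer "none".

none

Sofia free within 09:00–16:00: 09:30–10:30, 11:00–11:30, 12:30–16:00.
Kira free within 09:00–16:00: 09:00–10:45, 11:15–11:30, 13:15–14:15, 14:30–14:45, 15:00–15:15.
Sofia ∩ Kira: 09:30–10:30, 11:15–11:30, 13:15–14:15, 14:30–14:45, 15:00–15:15.
Restricted to 09:30–14:45: 09:30–10:30, 11:15–11:30, 13:15–14:15, 14:30–14:45.
Windows ≥ 75 min: (none).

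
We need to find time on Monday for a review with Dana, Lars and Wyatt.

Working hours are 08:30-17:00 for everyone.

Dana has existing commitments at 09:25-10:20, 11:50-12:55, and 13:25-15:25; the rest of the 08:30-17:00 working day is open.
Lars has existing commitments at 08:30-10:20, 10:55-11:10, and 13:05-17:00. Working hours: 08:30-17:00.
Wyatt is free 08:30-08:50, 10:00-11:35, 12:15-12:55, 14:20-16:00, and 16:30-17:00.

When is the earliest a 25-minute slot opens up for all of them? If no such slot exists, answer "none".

Dana free within 08:30–17:00: 08:30–09:25, 10:20–11:50, 12:55–13:25, 15:25–17:00.
Lars free within 08:30–17:00: 10:20–10:55, 11:10–13:05.
Dana ∩ Lars: 10:20–10:55, 11:10–11:50, 12:55–13:05.
Dana ∩ Lars ∩ Wyatt: 10:20–10:55, 11:10–11:35.
Windows ≥ 25 min: 10:20–10:55, 11:10–11:35.
Earliest such window starts at 10:20.

10:20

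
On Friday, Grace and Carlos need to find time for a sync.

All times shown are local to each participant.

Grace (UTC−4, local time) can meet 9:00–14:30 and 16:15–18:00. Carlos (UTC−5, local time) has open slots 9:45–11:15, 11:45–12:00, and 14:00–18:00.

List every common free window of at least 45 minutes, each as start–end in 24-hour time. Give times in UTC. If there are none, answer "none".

14:45–16:15, 20:15–22:00

Grace → UTC: 13:00–18:30, 20:15–22:00.
Carlos → UTC: 14:45–16:15, 16:45–17:00, 19:00–23:00.
Grace ∩ Carlos: 14:45–16:15, 16:45–17:00, 20:15–22:00.
Windows ≥ 45 min: 14:45–16:15, 20:15–22:00.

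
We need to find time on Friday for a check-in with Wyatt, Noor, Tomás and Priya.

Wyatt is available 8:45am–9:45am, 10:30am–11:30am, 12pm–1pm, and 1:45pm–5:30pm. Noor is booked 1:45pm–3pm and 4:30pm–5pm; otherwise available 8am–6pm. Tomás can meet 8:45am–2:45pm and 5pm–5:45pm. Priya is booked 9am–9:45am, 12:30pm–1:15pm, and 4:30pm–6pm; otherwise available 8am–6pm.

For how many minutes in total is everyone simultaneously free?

105 minutes

Noor free within 08:00–18:00: 08:00–13:45, 15:00–16:30, 17:00–18:00.
Priya free within 08:00–18:00: 08:00–09:00, 09:45–12:30, 13:15–16:30.
Wyatt ∩ Noor: 08:45–09:45, 10:30–11:30, 12:00–13:00, 15:00–16:30, 17:00–17:30.
Wyatt ∩ Noor ∩ Tomás: 08:45–09:45, 10:30–11:30, 12:00–13:00, 17:00–17:30.
Wyatt ∩ Noor ∩ Tomás ∩ Priya: 08:45–09:00, 10:30–11:30, 12:00–12:30.
Total common minutes: 15 + 60 + 30 = 105.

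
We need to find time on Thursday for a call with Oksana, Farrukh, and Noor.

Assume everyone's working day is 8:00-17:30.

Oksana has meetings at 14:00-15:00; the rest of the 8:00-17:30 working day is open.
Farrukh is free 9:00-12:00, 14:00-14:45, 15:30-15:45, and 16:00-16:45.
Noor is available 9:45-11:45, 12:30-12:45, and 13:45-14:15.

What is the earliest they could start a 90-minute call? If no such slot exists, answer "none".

09:45

Oksana free within 08:00–17:30: 08:00–14:00, 15:00–17:30.
Oksana ∩ Farrukh: 09:00–12:00, 15:30–15:45, 16:00–16:45.
Oksana ∩ Farrukh ∩ Noor: 09:45–11:45.
Windows ≥ 90 min: 09:45–11:45.
Earliest such window starts at 09:45.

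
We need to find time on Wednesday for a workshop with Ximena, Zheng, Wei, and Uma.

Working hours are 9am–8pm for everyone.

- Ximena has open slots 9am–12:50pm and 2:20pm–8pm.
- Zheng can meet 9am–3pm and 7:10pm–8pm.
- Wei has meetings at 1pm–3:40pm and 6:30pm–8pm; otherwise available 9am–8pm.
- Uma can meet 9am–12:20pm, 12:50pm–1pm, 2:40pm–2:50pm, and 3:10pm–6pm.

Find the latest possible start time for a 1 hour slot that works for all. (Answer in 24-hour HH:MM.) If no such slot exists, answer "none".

Wei free within 09:00–20:00: 09:00–13:00, 15:40–18:30.
Ximena ∩ Zheng: 09:00–12:50, 14:20–15:00, 19:10–20:00.
Ximena ∩ Zheng ∩ Wei: 09:00–12:50.
Ximena ∩ Zheng ∩ Wei ∩ Uma: 09:00–12:20.
Windows ≥ 60 min: 09:00–12:20.
Latest start in the last window 09:00–12:20 is 12:20 − 60 min = 11:20.

11:20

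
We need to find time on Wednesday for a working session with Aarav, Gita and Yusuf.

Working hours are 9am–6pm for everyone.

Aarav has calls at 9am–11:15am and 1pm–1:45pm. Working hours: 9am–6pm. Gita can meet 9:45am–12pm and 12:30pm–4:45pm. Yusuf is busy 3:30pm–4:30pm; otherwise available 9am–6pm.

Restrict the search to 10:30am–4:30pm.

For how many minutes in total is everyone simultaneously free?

180 minutes

Aarav free within 09:00–18:00: 11:15–13:00, 13:45–18:00.
Yusuf free within 09:00–18:00: 09:00–15:30, 16:30–18:00.
Aarav ∩ Gita: 11:15–12:00, 12:30–13:00, 13:45–16:45.
Aarav ∩ Gita ∩ Yusuf: 11:15–12:00, 12:30–13:00, 13:45–15:30, 16:30–16:45.
Restricted to 10:30–16:30: 11:15–12:00, 12:30–13:00, 13:45–15:30.
Total common minutes: 45 + 30 + 105 = 180.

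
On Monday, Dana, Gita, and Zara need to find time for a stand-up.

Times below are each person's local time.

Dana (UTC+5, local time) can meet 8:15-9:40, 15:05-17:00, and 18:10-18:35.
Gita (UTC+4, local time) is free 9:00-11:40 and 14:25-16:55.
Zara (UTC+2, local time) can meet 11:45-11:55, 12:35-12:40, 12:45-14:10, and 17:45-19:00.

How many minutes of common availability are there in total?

Dana → UTC: 03:15–04:40, 10:05–12:00, 13:10–13:35.
Gita → UTC: 05:00–07:40, 10:25–12:55.
Zara → UTC: 09:45–09:55, 10:35–10:40, 10:45–12:10, 15:45–17:00.
Dana ∩ Gita: 10:25–12:00.
Dana ∩ Gita ∩ Zara: 10:35–10:40, 10:45–12:00.
Total common minutes: 5 + 75 = 80.

80 minutes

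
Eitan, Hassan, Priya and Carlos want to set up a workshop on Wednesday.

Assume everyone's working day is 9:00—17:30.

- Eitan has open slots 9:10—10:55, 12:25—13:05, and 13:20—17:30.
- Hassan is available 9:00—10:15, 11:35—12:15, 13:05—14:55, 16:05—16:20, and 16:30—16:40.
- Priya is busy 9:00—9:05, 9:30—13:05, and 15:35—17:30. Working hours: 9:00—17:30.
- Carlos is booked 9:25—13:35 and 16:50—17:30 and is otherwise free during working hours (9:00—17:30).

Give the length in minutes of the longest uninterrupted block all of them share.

80 minutes

Priya free within 09:00–17:30: 09:05–09:30, 13:05–15:35.
Carlos free within 09:00–17:30: 09:00–09:25, 13:35–16:50.
Eitan ∩ Hassan: 09:10–10:15, 13:20–14:55, 16:05–16:20, 16:30–16:40.
Eitan ∩ Hassan ∩ Priya: 09:10–09:30, 13:20–14:55.
Eitan ∩ Hassan ∩ Priya ∩ Carlos: 09:10–09:25, 13:35–14:55.
Common window lengths: 15, 80 min; longest is 80.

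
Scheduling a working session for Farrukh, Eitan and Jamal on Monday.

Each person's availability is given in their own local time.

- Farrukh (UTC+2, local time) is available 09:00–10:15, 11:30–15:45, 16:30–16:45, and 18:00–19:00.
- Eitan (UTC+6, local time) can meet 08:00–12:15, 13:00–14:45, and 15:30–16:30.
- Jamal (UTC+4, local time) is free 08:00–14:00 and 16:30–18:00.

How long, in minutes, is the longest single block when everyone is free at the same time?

75 minutes

Farrukh → UTC: 07:00–08:15, 09:30–13:45, 14:30–14:45, 16:00–17:00.
Eitan → UTC: 02:00–06:15, 07:00–08:45, 09:30–10:30.
Jamal → UTC: 04:00–10:00, 12:30–14:00.
Farrukh ∩ Eitan: 07:00–08:15, 09:30–10:30.
Farrukh ∩ Eitan ∩ Jamal: 07:00–08:15, 09:30–10:00.
Common window lengths: 75, 30 min; longest is 75.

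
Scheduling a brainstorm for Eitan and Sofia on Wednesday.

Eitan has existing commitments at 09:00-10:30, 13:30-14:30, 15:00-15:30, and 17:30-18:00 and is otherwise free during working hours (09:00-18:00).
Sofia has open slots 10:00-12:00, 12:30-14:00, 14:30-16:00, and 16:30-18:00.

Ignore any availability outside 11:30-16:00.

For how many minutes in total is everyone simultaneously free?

150 minutes

Eitan free within 09:00–18:00: 10:30–13:30, 14:30–15:00, 15:30–17:30.
Eitan ∩ Sofia: 10:30–12:00, 12:30–13:30, 14:30–15:00, 15:30–16:00, 16:30–17:30.
Restricted to 11:30–16:00: 11:30–12:00, 12:30–13:30, 14:30–15:00, 15:30–16:00.
Total common minutes: 30 + 60 + 30 + 30 = 150.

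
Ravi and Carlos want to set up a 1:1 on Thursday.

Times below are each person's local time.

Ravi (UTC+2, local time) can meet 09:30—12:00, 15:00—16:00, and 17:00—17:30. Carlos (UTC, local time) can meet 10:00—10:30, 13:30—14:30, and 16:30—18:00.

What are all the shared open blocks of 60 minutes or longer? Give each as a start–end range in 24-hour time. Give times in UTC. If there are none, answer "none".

Ravi → UTC: 07:30–10:00, 13:00–14:00, 15:00–15:30.
Carlos → UTC: 10:00–10:30, 13:30–14:30, 16:30–18:00.
Ravi ∩ Carlos: 13:30–14:00.
Windows ≥ 60 min: (none).

none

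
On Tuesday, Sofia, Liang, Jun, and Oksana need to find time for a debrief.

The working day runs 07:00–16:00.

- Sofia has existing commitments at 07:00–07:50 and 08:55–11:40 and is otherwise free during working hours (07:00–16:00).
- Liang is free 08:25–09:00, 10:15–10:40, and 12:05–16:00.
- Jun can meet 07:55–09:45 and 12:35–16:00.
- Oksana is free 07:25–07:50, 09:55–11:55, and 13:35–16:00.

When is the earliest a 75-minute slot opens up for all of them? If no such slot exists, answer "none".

Sofia free within 07:00–16:00: 07:50–08:55, 11:40–16:00.
Sofia ∩ Liang: 08:25–08:55, 12:05–16:00.
Sofia ∩ Liang ∩ Jun: 08:25–08:55, 12:35–16:00.
Sofia ∩ Liang ∩ Jun ∩ Oksana: 13:35–16:00.
Windows ≥ 75 min: 13:35–16:00.
Earliest such window starts at 13:35.

13:35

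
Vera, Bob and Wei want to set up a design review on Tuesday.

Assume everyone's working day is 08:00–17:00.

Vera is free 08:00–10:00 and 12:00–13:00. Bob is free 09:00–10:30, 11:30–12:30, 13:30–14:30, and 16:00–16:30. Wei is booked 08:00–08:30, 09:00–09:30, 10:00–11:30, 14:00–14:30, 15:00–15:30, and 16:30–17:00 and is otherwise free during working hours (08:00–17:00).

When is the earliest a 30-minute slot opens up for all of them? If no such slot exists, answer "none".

Wei free within 08:00–17:00: 08:30–09:00, 09:30–10:00, 11:30–14:00, 14:30–15:00, 15:30–16:30.
Vera ∩ Bob: 09:00–10:00, 12:00–12:30.
Vera ∩ Bob ∩ Wei: 09:30–10:00, 12:00–12:30.
Windows ≥ 30 min: 09:30–10:00, 12:00–12:30.
Earliest such window starts at 09:30.

09:30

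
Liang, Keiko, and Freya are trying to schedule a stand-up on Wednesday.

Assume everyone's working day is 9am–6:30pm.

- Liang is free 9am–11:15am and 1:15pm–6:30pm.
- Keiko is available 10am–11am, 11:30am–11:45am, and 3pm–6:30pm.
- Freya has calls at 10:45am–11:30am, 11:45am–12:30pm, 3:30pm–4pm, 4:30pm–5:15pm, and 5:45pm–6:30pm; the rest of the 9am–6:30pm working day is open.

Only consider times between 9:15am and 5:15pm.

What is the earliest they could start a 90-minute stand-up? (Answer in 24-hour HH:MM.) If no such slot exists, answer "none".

none

Freya free within 09:00–18:30: 09:00–10:45, 11:30–11:45, 12:30–15:30, 16:00–16:30, 17:15–17:45.
Liang ∩ Keiko: 10:00–11:00, 15:00–18:30.
Liang ∩ Keiko ∩ Freya: 10:00–10:45, 15:00–15:30, 16:00–16:30, 17:15–17:45.
Restricted to 09:15–17:15: 10:00–10:45, 15:00–15:30, 16:00–16:30.
Windows ≥ 90 min: (none).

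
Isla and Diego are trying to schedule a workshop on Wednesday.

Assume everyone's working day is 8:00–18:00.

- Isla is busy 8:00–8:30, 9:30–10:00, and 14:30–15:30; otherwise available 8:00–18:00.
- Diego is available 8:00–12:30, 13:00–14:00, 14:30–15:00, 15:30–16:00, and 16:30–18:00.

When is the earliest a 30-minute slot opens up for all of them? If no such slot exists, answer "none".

Isla free within 08:00–18:00: 08:30–09:30, 10:00–14:30, 15:30–18:00.
Isla ∩ Diego: 08:30–09:30, 10:00–12:30, 13:00–14:00, 15:30–16:00, 16:30–18:00.
Windows ≥ 30 min: 08:30–09:30, 10:00–12:30, 13:00–14:00, 15:30–16:00, 16:30–18:00.
Earliest such window starts at 08:30.

08:30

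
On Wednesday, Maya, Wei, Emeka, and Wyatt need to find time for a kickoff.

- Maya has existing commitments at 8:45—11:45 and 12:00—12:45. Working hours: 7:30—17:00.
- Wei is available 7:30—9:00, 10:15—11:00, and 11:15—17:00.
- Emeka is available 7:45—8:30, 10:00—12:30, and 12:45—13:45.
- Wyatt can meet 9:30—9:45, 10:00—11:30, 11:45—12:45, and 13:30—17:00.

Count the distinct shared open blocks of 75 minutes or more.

0

Maya free within 07:30–17:00: 07:30–08:45, 11:45–12:00, 12:45–17:00.
Maya ∩ Wei: 07:30–08:45, 11:45–12:00, 12:45–17:00.
Maya ∩ Wei ∩ Emeka: 07:45–08:30, 11:45–12:00, 12:45–13:45.
Maya ∩ Wei ∩ Emeka ∩ Wyatt: 11:45–12:00, 13:30–13:45.
Windows ≥ 75 min: (none).
That's 0 windows.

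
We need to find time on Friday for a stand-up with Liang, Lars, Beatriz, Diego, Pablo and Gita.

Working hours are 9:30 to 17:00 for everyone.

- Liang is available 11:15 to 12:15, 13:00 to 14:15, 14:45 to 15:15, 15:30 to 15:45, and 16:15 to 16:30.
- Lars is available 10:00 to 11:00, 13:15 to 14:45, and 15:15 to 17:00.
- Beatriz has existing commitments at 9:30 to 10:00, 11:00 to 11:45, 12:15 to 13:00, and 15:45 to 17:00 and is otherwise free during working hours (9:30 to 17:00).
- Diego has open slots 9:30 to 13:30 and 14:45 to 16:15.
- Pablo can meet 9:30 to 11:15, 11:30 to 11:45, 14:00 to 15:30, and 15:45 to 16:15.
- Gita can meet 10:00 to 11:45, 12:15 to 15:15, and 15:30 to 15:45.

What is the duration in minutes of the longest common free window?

0 minutes

Beatriz free within 09:30–17:00: 10:00–11:00, 11:45–12:15, 13:00–15:45.
Liang ∩ Lars: 13:15–14:15, 15:30–15:45, 16:15–16:30.
Liang ∩ Lars ∩ Beatriz: 13:15–14:15, 15:30–15:45.
Liang ∩ Lars ∩ Beatriz ∩ Diego: 13:15–13:30, 15:30–15:45.
Liang ∩ Lars ∩ Beatriz ∩ Diego ∩ Pablo: (none).
Liang ∩ Lars ∩ Beatriz ∩ Diego ∩ Pablo ∩ Gita: (none).
No common window.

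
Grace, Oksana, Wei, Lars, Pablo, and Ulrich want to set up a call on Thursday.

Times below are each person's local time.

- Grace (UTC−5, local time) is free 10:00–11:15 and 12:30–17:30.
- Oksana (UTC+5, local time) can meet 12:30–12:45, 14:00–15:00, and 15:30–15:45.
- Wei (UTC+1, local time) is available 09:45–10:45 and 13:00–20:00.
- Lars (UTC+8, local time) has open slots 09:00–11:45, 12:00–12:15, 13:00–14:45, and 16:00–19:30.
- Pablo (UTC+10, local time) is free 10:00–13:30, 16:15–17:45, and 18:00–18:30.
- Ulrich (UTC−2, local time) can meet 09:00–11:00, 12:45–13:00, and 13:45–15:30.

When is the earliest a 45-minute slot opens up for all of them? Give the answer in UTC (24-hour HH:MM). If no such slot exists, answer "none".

none

Grace → UTC: 15:00–16:15, 17:30–22:30.
Oksana → UTC: 07:30–07:45, 09:00–10:00, 10:30–10:45.
Wei → UTC: 08:45–09:45, 12:00–19:00.
Lars → UTC: 01:00–03:45, 04:00–04:15, 05:00–06:45, 08:00–11:30.
Pablo → UTC: 00:00–03:30, 06:15–07:45, 08:00–08:30.
Ulrich → UTC: 11:00–13:00, 14:45–15:00, 15:45–17:30.
Grace ∩ Oksana: (none).
Grace ∩ Oksana ∩ Wei: (none).
Grace ∩ Oksana ∩ Wei ∩ Lars: (none).
Grace ∩ Oksana ∩ Wei ∩ Lars ∩ Pablo: (none).
Grace ∩ Oksana ∩ Wei ∩ Lars ∩ Pablo ∩ Ulrich: (none).
Windows ≥ 45 min: (none).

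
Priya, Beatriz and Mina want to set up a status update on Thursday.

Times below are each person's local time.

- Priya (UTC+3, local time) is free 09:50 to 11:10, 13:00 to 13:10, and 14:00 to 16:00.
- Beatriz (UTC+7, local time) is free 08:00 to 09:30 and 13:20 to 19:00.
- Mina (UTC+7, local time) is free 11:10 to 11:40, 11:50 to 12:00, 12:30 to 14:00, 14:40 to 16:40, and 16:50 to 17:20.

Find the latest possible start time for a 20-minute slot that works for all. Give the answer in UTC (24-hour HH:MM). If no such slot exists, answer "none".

Priya → UTC: 06:50–08:10, 10:00–10:10, 11:00–13:00.
Beatriz → UTC: 01:00–02:30, 06:20–12:00.
Mina → UTC: 04:10–04:40, 04:50–05:00, 05:30–07:00, 07:40–09:40, 09:50–10:20.
Priya ∩ Beatriz: 06:50–08:10, 10:00–10:10, 11:00–12:00.
Priya ∩ Beatriz ∩ Mina: 06:50–07:00, 07:40–08:10, 10:00–10:10.
Windows ≥ 20 min: 07:40–08:10.
Latest start in the last window 07:40–08:10 is 08:10 − 20 min = 07:50.

07:50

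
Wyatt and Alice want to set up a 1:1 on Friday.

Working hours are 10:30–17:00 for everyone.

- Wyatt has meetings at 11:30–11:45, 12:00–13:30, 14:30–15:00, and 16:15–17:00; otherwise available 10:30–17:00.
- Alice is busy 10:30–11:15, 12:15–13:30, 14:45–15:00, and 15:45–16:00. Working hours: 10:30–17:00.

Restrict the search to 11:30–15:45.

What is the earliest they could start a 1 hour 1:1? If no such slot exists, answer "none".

13:30

Wyatt free within 10:30–17:00: 10:30–11:30, 11:45–12:00, 13:30–14:30, 15:00–16:15.
Alice free within 10:30–17:00: 11:15–12:15, 13:30–14:45, 15:00–15:45, 16:00–17:00.
Wyatt ∩ Alice: 11:15–11:30, 11:45–12:00, 13:30–14:30, 15:00–15:45, 16:00–16:15.
Restricted to 11:30–15:45: 11:45–12:00, 13:30–14:30, 15:00–15:45.
Windows ≥ 60 min: 13:30–14:30.
Earliest such window starts at 13:30.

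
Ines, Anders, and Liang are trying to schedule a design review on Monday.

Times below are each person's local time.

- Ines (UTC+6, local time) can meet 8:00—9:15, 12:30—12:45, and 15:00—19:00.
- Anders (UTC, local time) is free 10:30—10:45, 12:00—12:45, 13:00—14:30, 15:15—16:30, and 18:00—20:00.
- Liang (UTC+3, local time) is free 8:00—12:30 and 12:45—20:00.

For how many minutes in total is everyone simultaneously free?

60 minutes

Ines → UTC: 02:00–03:15, 06:30–06:45, 09:00–13:00.
Anders → UTC: 10:30–10:45, 12:00–12:45, 13:00–14:30, 15:15–16:30, 18:00–20:00.
Liang → UTC: 05:00–09:30, 09:45–17:00.
Ines ∩ Anders: 10:30–10:45, 12:00–12:45.
Ines ∩ Anders ∩ Liang: 10:30–10:45, 12:00–12:45.
Total common minutes: 15 + 45 = 60.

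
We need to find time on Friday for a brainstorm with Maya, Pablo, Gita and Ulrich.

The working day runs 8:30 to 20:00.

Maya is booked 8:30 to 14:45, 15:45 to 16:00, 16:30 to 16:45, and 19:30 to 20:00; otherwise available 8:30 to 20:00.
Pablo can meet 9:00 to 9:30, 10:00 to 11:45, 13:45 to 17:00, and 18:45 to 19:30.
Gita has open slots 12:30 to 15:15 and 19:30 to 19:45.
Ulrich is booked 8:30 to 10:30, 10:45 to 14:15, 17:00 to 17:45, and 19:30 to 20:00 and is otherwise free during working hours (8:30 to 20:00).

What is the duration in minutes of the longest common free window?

Maya free within 08:30–20:00: 14:45–15:45, 16:00–16:30, 16:45–19:30.
Ulrich free within 08:30–20:00: 10:30–10:45, 14:15–17:00, 17:45–19:30.
Maya ∩ Pablo: 14:45–15:45, 16:00–16:30, 16:45–17:00, 18:45–19:30.
Maya ∩ Pablo ∩ Gita: 14:45–15:15.
Maya ∩ Pablo ∩ Gita ∩ Ulrich: 14:45–15:15.
Single common window of 30 minutes.

30 minutes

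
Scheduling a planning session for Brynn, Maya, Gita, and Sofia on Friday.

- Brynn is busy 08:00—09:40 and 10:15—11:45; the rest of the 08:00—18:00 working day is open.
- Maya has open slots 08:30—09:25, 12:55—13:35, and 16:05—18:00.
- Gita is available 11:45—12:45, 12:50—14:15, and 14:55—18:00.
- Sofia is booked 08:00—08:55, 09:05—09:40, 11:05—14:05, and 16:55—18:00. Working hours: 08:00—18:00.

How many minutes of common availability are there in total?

Brynn free within 08:00–18:00: 09:40–10:15, 11:45–18:00.
Sofia free within 08:00–18:00: 08:55–09:05, 09:40–11:05, 14:05–16:55.
Brynn ∩ Maya: 12:55–13:35, 16:05–18:00.
Brynn ∩ Maya ∩ Gita: 12:55–13:35, 16:05–18:00.
Brynn ∩ Maya ∩ Gita ∩ Sofia: 16:05–16:55.
Total common minutes: 50.

50 minutes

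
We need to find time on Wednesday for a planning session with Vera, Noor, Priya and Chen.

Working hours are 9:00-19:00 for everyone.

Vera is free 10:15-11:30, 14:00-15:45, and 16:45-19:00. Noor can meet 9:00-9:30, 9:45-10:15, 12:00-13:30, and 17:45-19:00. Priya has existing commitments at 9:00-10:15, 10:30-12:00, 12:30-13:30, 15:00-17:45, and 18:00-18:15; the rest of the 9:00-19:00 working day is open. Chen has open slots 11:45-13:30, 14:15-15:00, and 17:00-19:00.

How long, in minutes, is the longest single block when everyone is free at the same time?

Priya free within 09:00–19:00: 10:15–10:30, 12:00–12:30, 13:30–15:00, 17:45–18:00, 18:15–19:00.
Vera ∩ Noor: 17:45–19:00.
Vera ∩ Noor ∩ Priya: 17:45–18:00, 18:15–19:00.
Vera ∩ Noor ∩ Priya ∩ Chen: 17:45–18:00, 18:15–19:00.
Common window lengths: 15, 45 min; longest is 45.

45 minutes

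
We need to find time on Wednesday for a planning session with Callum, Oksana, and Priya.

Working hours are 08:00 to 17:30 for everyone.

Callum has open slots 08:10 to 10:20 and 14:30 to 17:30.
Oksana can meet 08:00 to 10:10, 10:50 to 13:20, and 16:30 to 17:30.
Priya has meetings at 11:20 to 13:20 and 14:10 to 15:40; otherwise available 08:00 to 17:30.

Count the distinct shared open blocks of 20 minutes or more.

Priya free within 08:00–17:30: 08:00–11:20, 13:20–14:10, 15:40–17:30.
Callum ∩ Oksana: 08:10–10:10, 16:30–17:30.
Callum ∩ Oksana ∩ Priya: 08:10–10:10, 16:30–17:30.
Windows ≥ 20 min: 08:10–10:10, 16:30–17:30.
That's 2 windows.

2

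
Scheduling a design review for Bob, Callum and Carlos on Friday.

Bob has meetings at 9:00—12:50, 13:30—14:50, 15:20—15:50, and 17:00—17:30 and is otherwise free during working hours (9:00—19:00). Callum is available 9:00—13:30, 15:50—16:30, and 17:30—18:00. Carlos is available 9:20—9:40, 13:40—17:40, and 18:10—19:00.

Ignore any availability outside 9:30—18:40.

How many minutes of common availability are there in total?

50 minutes

Bob free within 09:00–19:00: 12:50–13:30, 14:50–15:20, 15:50–17:00, 17:30–19:00.
Bob ∩ Callum: 12:50–13:30, 15:50–16:30, 17:30–18:00.
Bob ∩ Callum ∩ Carlos: 15:50–16:30, 17:30–17:40.
Restricted to 09:30–18:40: 15:50–16:30, 17:30–17:40.
Total common minutes: 40 + 10 = 50.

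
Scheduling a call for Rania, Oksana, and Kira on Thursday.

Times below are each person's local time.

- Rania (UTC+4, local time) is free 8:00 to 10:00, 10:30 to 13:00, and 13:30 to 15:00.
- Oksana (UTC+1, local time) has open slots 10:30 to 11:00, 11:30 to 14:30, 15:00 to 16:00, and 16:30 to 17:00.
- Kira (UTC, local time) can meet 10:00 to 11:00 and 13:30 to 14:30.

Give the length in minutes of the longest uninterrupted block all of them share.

Rania → UTC: 04:00–06:00, 06:30–09:00, 09:30–11:00.
Oksana → UTC: 09:30–10:00, 10:30–13:30, 14:00–15:00, 15:30–16:00.
Kira → UTC: 10:00–11:00, 13:30–14:30.
Rania ∩ Oksana: 09:30–10:00, 10:30–11:00.
Rania ∩ Oksana ∩ Kira: 10:30–11:00.
Single common window of 30 minutes.

30 minutes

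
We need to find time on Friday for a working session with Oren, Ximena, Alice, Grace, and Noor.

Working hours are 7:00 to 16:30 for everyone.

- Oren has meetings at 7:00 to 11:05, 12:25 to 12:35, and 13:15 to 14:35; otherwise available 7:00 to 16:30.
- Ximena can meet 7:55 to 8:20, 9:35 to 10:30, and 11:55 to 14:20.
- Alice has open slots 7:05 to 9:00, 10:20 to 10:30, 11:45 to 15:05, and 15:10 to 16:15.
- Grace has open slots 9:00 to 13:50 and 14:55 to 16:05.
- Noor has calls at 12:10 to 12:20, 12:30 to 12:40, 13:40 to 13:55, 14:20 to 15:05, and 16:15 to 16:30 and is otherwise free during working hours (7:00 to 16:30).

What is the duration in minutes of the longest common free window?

Oren free within 07:00–16:30: 11:05–12:25, 12:35–13:15, 14:35–16:30.
Noor free within 07:00–16:30: 07:00–12:10, 12:20–12:30, 12:40–13:40, 13:55–14:20, 15:05–16:15.
Oren ∩ Ximena: 11:55–12:25, 12:35–13:15.
Oren ∩ Ximena ∩ Alice: 11:55–12:25, 12:35–13:15.
Oren ∩ Ximena ∩ Alice ∩ Grace: 11:55–12:25, 12:35–13:15.
Oren ∩ Ximena ∩ Alice ∩ Grace ∩ Noor: 11:55–12:10, 12:20–12:25, 12:40–13:15.
Common window lengths: 15, 5, 35 min; longest is 35.

35 minutes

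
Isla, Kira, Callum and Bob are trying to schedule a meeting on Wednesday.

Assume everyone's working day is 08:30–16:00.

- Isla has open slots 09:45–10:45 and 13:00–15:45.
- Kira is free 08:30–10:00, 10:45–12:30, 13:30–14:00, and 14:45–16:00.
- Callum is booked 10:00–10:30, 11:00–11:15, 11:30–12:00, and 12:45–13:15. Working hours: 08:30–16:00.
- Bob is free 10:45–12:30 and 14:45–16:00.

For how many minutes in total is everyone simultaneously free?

Callum free within 08:30–16:00: 08:30–10:00, 10:30–11:00, 11:15–11:30, 12:00–12:45, 13:15–16:00.
Isla ∩ Kira: 09:45–10:00, 13:30–14:00, 14:45–15:45.
Isla ∩ Kira ∩ Callum: 09:45–10:00, 13:30–14:00, 14:45–15:45.
Isla ∩ Kira ∩ Callum ∩ Bob: 14:45–15:45.
Total common minutes: 60.

60 minutes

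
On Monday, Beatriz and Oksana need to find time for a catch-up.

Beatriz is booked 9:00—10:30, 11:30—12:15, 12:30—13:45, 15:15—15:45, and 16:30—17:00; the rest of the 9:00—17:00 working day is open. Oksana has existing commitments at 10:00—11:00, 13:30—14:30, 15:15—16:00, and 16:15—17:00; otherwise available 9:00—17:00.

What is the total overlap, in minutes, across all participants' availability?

105 minutes

Beatriz free within 09:00–17:00: 10:30–11:30, 12:15–12:30, 13:45–15:15, 15:45–16:30.
Oksana free within 09:00–17:00: 09:00–10:00, 11:00–13:30, 14:30–15:15, 16:00–16:15.
Beatriz ∩ Oksana: 11:00–11:30, 12:15–12:30, 14:30–15:15, 16:00–16:15.
Total common minutes: 30 + 15 + 45 + 15 = 105.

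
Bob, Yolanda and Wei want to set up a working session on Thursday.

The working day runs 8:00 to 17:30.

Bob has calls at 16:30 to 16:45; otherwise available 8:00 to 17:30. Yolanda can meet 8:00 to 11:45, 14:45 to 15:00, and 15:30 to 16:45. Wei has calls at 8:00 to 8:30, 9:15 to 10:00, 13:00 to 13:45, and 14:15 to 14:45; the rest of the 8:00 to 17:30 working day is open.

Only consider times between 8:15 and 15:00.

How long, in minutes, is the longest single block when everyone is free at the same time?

Bob free within 08:00–17:30: 08:00–16:30, 16:45–17:30.
Wei free within 08:00–17:30: 08:30–09:15, 10:00–13:00, 13:45–14:15, 14:45–17:30.
Bob ∩ Yolanda: 08:00–11:45, 14:45–15:00, 15:30–16:30.
Bob ∩ Yolanda ∩ Wei: 08:30–09:15, 10:00–11:45, 14:45–15:00, 15:30–16:30.
Restricted to 08:15–15:00: 08:30–09:15, 10:00–11:45, 14:45–15:00.
Common window lengths: 45, 105, 15 min; longest is 105.

105 minutes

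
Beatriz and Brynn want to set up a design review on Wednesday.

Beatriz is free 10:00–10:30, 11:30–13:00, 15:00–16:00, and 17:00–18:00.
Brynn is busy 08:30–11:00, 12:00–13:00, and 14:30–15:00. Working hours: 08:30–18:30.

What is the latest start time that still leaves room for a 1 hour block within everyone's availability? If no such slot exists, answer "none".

17:00

Brynn free within 08:30–18:30: 11:00–12:00, 13:00–14:30, 15:00–18:30.
Beatriz ∩ Brynn: 11:30–12:00, 15:00–16:00, 17:00–18:00.
Windows ≥ 60 min: 15:00–16:00, 17:00–18:00.
Latest start in the last window 17:00–18:00 is 18:00 − 60 min = 17:00.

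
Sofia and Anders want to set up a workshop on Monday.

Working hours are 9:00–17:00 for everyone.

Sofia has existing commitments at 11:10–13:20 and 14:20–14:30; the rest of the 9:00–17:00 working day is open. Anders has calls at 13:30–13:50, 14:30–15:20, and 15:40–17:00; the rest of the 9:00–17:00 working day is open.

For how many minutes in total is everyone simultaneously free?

Sofia free within 09:00–17:00: 09:00–11:10, 13:20–14:20, 14:30–17:00.
Anders free within 09:00–17:00: 09:00–13:30, 13:50–14:30, 15:20–15:40.
Sofia ∩ Anders: 09:00–11:10, 13:20–13:30, 13:50–14:20, 15:20–15:40.
Total common minutes: 130 + 10 + 30 + 20 = 190.

190 minutes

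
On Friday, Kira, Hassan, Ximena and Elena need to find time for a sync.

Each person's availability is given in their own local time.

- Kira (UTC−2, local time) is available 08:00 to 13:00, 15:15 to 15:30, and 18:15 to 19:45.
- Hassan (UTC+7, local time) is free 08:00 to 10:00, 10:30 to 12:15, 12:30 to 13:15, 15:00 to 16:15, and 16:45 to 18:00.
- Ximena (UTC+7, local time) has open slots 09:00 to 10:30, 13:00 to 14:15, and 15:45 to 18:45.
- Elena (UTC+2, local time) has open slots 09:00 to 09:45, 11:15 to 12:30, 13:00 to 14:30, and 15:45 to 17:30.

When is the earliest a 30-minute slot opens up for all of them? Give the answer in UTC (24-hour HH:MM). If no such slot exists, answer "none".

10:00

Kira → UTC: 10:00–15:00, 17:15–17:30, 20:15–21:45.
Hassan → UTC: 01:00–03:00, 03:30–05:15, 05:30–06:15, 08:00–09:15, 09:45–11:00.
Ximena → UTC: 02:00–03:30, 06:00–07:15, 08:45–11:45.
Elena → UTC: 07:00–07:45, 09:15–10:30, 11:00–12:30, 13:45–15:30.
Kira ∩ Hassan: 10:00–11:00.
Kira ∩ Hassan ∩ Ximena: 10:00–11:00.
Kira ∩ Hassan ∩ Ximena ∩ Elena: 10:00–10:30.
Windows ≥ 30 min: 10:00–10:30.
Earliest such window starts at 10:00.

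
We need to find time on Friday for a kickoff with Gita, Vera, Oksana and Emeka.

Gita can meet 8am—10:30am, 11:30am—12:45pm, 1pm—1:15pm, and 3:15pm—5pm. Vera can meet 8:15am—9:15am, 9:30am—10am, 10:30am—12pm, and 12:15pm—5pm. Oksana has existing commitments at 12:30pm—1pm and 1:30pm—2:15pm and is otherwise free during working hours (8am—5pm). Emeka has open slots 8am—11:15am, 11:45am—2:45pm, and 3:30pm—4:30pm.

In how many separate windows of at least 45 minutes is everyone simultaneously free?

Oksana free within 08:00–17:00: 08:00–12:30, 13:00–13:30, 14:15–17:00.
Gita ∩ Vera: 08:15–09:15, 09:30–10:00, 11:30–12:00, 12:15–12:45, 13:00–13:15, 15:15–17:00.
Gita ∩ Vera ∩ Oksana: 08:15–09:15, 09:30–10:00, 11:30–12:00, 12:15–12:30, 13:00–13:15, 15:15–17:00.
Gita ∩ Vera ∩ Oksana ∩ Emeka: 08:15–09:15, 09:30–10:00, 11:45–12:00, 12:15–12:30, 13:00–13:15, 15:30–16:30.
Windows ≥ 45 min: 08:15–09:15, 15:30–16:30.
That's 2 windows.

2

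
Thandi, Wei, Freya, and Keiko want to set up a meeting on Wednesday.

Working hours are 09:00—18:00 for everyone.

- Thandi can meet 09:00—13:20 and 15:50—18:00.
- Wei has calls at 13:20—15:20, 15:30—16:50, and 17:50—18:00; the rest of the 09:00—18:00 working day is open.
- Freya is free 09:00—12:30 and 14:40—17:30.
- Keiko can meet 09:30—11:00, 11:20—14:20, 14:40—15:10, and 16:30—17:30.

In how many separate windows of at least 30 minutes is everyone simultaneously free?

Wei free within 09:00–18:00: 09:00–13:20, 15:20–15:30, 16:50–17:50.
Thandi ∩ Wei: 09:00–13:20, 16:50–17:50.
Thandi ∩ Wei ∩ Freya: 09:00–12:30, 16:50–17:30.
Thandi ∩ Wei ∩ Freya ∩ Keiko: 09:30–11:00, 11:20–12:30, 16:50–17:30.
Windows ≥ 30 min: 09:30–11:00, 11:20–12:30, 16:50–17:30.
That's 3 windows.

3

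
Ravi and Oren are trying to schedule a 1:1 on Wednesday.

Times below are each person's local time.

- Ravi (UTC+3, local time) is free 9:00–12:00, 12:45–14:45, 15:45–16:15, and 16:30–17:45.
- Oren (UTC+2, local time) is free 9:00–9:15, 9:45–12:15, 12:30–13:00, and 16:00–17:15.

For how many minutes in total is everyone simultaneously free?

Ravi → UTC: 06:00–09:00, 09:45–11:45, 12:45–13:15, 13:30–14:45.
Oren → UTC: 07:00–07:15, 07:45–10:15, 10:30–11:00, 14:00–15:15.
Ravi ∩ Oren: 07:00–07:15, 07:45–09:00, 09:45–10:15, 10:30–11:00, 14:00–14:45.
Total common minutes: 15 + 75 + 30 + 30 + 45 = 195.

195 minutes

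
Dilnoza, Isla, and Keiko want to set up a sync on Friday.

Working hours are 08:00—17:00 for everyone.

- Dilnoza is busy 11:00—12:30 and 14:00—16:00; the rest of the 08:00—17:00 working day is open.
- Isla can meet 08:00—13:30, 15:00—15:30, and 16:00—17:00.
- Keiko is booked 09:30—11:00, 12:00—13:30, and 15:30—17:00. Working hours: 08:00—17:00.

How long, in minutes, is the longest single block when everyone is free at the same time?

90 minutes

Dilnoza free within 08:00–17:00: 08:00–11:00, 12:30–14:00, 16:00–17:00.
Keiko free within 08:00–17:00: 08:00–09:30, 11:00–12:00, 13:30–15:30.
Dilnoza ∩ Isla: 08:00–11:00, 12:30–13:30, 16:00–17:00.
Dilnoza ∩ Isla ∩ Keiko: 08:00–09:30.
Single common window of 90 minutes.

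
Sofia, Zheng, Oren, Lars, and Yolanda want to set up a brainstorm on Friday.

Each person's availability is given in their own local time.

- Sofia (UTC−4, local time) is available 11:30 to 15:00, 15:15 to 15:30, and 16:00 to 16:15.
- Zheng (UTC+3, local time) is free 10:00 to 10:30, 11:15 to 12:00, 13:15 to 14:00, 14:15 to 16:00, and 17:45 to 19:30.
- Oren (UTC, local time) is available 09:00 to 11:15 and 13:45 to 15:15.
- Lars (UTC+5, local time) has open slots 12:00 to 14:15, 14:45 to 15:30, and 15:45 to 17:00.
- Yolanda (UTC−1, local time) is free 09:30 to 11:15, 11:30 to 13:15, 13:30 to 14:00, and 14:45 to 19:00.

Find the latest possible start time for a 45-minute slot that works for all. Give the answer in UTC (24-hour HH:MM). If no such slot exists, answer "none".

Sofia → UTC: 15:30–19:00, 19:15–19:30, 20:00–20:15.
Zheng → UTC: 07:00–07:30, 08:15–09:00, 10:15–11:00, 11:15–13:00, 14:45–16:30.
Oren → UTC: 09:00–11:15, 13:45–15:15.
Lars → UTC: 07:00–09:15, 09:45–10:30, 10:45–12:00.
Yolanda → UTC: 10:30–12:15, 12:30–14:15, 14:30–15:00, 15:45–20:00.
Sofia ∩ Zheng: 15:30–16:30.
Sofia ∩ Zheng ∩ Oren: (none).
Sofia ∩ Zheng ∩ Oren ∩ Lars: (none).
Sofia ∩ Zheng ∩ Oren ∩ Lars ∩ Yolanda: (none).
Windows ≥ 45 min: (none).

none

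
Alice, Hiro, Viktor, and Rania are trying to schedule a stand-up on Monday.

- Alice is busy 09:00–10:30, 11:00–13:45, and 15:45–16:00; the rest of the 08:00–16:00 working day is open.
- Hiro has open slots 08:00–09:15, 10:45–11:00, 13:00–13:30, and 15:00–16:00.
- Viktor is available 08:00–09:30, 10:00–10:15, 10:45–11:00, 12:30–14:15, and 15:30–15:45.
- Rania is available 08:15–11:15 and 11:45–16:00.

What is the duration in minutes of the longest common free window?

45 minutes

Alice free within 08:00–16:00: 08:00–09:00, 10:30–11:00, 13:45–15:45.
Alice ∩ Hiro: 08:00–09:00, 10:45–11:00, 15:00–15:45.
Alice ∩ Hiro ∩ Viktor: 08:00–09:00, 10:45–11:00, 15:30–15:45.
Alice ∩ Hiro ∩ Viktor ∩ Rania: 08:15–09:00, 10:45–11:00, 15:30–15:45.
Common window lengths: 45, 15, 15 min; longest is 45.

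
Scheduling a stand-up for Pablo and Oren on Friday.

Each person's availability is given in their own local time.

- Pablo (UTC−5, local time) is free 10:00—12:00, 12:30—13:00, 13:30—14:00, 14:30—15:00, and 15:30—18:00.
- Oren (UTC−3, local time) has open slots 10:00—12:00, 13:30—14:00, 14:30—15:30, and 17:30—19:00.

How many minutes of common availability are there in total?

150 minutes

Pablo → UTC: 15:00–17:00, 17:30–18:00, 18:30–19:00, 19:30–20:00, 20:30–23:00.
Oren → UTC: 13:00–15:00, 16:30–17:00, 17:30–18:30, 20:30–22:00.
Pablo ∩ Oren: 16:30–17:00, 17:30–18:00, 20:30–22:00.
Total common minutes: 30 + 30 + 90 = 150.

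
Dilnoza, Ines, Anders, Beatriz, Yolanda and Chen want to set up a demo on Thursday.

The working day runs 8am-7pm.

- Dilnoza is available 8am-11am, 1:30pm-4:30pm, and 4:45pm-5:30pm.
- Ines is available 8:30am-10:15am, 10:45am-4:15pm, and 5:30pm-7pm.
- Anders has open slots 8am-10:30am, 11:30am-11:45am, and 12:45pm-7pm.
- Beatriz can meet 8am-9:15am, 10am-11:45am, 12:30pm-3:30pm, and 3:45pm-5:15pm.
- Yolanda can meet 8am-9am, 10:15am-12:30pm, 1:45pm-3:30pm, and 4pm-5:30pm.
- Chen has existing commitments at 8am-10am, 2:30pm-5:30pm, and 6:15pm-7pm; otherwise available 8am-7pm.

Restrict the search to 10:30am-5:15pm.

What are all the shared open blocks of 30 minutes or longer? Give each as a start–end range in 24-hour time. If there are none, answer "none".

Chen free within 08:00–19:00: 10:00–14:30, 17:30–18:15.
Dilnoza ∩ Ines: 08:30–10:15, 10:45–11:00, 13:30–16:15.
Dilnoza ∩ Ines ∩ Anders: 08:30–10:15, 13:30–16:15.
Dilnoza ∩ Ines ∩ Anders ∩ Beatriz: 08:30–09:15, 10:00–10:15, 13:30–15:30, 15:45–16:15.
Dilnoza ∩ Ines ∩ Anders ∩ Beatriz ∩ Yolanda: 08:30–09:00, 13:45–15:30, 16:00–16:15.
Dilnoza ∩ Ines ∩ Anders ∩ Beatriz ∩ Yolanda ∩ Chen: 13:45–14:30.
Restricted to 10:30–17:15: 13:45–14:30.
Windows ≥ 30 min: 13:45–14:30.

13:45–14:30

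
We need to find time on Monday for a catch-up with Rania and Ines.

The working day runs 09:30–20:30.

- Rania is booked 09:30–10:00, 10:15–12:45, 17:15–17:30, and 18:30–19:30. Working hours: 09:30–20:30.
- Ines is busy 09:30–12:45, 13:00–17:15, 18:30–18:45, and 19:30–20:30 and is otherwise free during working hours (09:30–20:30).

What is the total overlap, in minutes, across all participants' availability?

Rania free within 09:30–20:30: 10:00–10:15, 12:45–17:15, 17:30–18:30, 19:30–20:30.
Ines free within 09:30–20:30: 12:45–13:00, 17:15–18:30, 18:45–19:30.
Rania ∩ Ines: 12:45–13:00, 17:30–18:30.
Total common minutes: 15 + 60 = 75.

75 minutes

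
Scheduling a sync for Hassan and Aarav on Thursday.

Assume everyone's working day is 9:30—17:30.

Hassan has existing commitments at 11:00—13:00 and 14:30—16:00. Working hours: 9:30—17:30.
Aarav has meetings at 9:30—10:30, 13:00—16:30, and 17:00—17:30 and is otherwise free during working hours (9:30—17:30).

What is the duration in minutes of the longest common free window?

Hassan free within 09:30–17:30: 09:30–11:00, 13:00–14:30, 16:00–17:30.
Aarav free within 09:30–17:30: 10:30–13:00, 16:30–17:00.
Hassan ∩ Aarav: 10:30–11:00, 16:30–17:00.
Common window lengths: 30, 30 min; longest is 30.

30 minutes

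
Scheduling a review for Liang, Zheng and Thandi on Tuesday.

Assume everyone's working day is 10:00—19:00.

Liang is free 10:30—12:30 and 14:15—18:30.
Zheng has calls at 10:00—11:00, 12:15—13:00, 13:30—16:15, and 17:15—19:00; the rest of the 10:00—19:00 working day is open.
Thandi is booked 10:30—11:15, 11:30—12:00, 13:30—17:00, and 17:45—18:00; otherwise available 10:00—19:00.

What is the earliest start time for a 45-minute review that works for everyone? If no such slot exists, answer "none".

none

Zheng free within 10:00–19:00: 11:00–12:15, 13:00–13:30, 16:15–17:15.
Thandi free within 10:00–19:00: 10:00–10:30, 11:15–11:30, 12:00–13:30, 17:00–17:45, 18:00–19:00.
Liang ∩ Zheng: 11:00–12:15, 16:15–17:15.
Liang ∩ Zheng ∩ Thandi: 11:15–11:30, 12:00–12:15, 17:00–17:15.
Windows ≥ 45 min: (none).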